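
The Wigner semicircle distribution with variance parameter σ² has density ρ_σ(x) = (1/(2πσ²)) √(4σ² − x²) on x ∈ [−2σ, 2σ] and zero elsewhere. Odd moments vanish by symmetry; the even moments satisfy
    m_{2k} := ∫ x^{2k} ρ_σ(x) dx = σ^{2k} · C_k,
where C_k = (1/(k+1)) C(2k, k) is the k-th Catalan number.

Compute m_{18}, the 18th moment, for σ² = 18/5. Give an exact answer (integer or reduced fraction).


By the scaled semicircle moment identity, m_{2k} = σ^{2k} · C_k with k = 9.
C_9 = (1/(k+1)) · C(2k, k) = (1/10) · C(18, 9) = (1/10) · 48620 = 4862.
σ^{2k} = (σ²)^k = (18/5)^9 = 198359290368/1953125.

Therefore m_{18} = σ^{18} · C_9 = (198359290368/1953125) · 4862 = 964422869769216/1953125.


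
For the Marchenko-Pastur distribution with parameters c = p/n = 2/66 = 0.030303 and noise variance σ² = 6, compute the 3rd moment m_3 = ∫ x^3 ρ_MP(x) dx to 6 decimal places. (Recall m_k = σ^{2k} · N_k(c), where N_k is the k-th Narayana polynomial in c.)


E[X³] = σ⁶ (1 + 3c + c²) (third MP moment). With σ² = 6 (so σ⁶ = 216) and c = 2/66 = 0.030303: E[X³] = 216 · (1 + 3·0.030303 + (0.030303)²) = 216 · 1.091827.

So E[X^3] = 235.834711.


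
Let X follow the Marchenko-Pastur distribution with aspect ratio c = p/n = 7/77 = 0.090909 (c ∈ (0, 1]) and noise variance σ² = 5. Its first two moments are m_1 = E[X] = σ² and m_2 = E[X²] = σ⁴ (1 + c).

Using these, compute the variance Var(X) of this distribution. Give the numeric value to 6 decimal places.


m_1 = E[X] = σ² = 5, so m_1² = 25.
m_2 = E[X²] = σ⁴ (1 + c) = 25 · (1 + 0.090909) = 25 · 1.090909 = 27.272727.
(Note m_2 − m_1² simplifies to c · σ⁴ = 0.090909 · 25.)

Var(X) = m_2 − m_1² = 27.272727 − 25 = 2.272727.


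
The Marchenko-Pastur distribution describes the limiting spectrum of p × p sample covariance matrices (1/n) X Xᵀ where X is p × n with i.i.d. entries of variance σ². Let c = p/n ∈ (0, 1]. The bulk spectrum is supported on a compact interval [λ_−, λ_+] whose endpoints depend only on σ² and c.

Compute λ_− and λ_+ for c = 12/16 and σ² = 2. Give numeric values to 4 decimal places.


c = 12/16 = 0.750000; √c = 0.866025.
λ_− = σ² (1 − √c)² = 2 · (1 − 0.866025)² = 2 · (0.133975)² = 0.035898.
λ_+ = σ² (1 + √c)² = 2 · (1 + 0.866025)² = 2 · (1.866025)² = 6.964102.

Rounded to 4 decimal places: λ_− ≈ 0.0359, λ_+ ≈ 6.9641.


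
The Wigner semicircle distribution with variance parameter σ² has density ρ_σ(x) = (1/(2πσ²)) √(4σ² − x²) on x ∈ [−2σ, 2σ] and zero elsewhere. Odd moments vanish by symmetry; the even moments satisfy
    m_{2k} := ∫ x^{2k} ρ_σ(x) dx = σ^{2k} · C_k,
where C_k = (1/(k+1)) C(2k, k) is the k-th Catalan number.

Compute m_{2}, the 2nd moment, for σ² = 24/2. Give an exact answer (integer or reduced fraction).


By the scaled semicircle moment identity, m_{2k} = σ^{2k} · C_k with k = 1.
C_1 = (1/(k+1)) · C(2k, k) = (1/2) · C(2, 1) = (1/2) · 2 = 1.
σ^{2k} = (σ²)^k = (24/2)^1 = 12.

Therefore m_{2} = σ^{2} · C_1 = 12 · 1 = 12.


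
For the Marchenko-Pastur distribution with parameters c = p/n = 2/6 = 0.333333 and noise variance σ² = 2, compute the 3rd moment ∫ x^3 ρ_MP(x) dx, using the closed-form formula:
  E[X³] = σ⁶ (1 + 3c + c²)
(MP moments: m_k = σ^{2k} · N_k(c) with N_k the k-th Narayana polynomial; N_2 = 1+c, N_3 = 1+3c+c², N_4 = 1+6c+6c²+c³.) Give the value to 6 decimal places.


E[X³] = σ⁶ (1 + 3c + c²) (third MP moment). With σ² = 2 (so σ⁶ = 8) and c = 2/6 = 0.333333: E[X³] = 8 · (1 + 3·0.333333 + (0.333333)²) = 8 · 2.111111.

So E[X^3] = 16.888889.


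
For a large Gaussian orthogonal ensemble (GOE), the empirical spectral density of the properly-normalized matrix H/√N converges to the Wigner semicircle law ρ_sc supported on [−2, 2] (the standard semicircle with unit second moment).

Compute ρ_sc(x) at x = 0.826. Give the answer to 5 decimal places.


ρ_sc(x) = (1/(2π)) √(4 − x²). With x = 0.826:
  4 − x² = 4 − (0.826)² = 4 − 0.682276 = 3.317724.
  √(4 − x²) = 1.821462.
  1/(2π) = 0.159155.
  ρ_sc(0.826) = 0.159155 · 1.821462 = 0.289895.

Rounded to 5 decimal places: ρ_sc(0.826) ≈ 0.28989.


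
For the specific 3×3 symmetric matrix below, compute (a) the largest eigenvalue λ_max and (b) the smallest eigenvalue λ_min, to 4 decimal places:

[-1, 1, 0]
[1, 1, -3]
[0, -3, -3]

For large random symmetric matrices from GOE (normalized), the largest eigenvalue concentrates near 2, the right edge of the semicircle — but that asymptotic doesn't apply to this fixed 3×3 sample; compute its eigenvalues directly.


Since M is real symmetric, all three eigenvalues are real; they are the roots of det(λI − M) = λ³ − (tr M) λ² + s λ − det M, where s is the sum of the principal 2×2 minors.
tr M = -1 + 1 + (-3) = -3.
s = ((-1)·1 − 1²) + ((-1)·(-3) − 0²) + (1·(-3) − (-3)²) = -2 + 3 + (-12) = -11.
det M (expand along row 1) = (-1)·(-12) − 1·(-3) + 0·(-3) = 15.
Characteristic polynomial: λ³ + 3λ² − 11λ − 15 = 0.
Substitute λ = y + (tr M)/3 = y − 1.000000 to remove the quadratic term: y³ + p·y + q = 0 with p = s − (tr M)²/3 = -14.000000 and q = −2(tr M)³/27 + (tr M)·s/3 − det M = -2.000000.
Three real roots ⇒ use the trigonometric (Viète) form: r = 2√(−p/3) = 4.320494, φ = arccos(3q/(p·r)) = arccos(0.099195) = 1.471438 rad.
y_k = r·cos(φ/3 − 2πk/3) for k = 0, 1, 2 gives y = 3.811139, -0.143066, -3.668072.
λ_k = y_k − 1.000000 gives λ = 2.8111, -1.1431, -4.6681 (check: the sum is -3.0000 = tr M).

Hence λ_max = 2.8111 and λ_min = -4.6681.


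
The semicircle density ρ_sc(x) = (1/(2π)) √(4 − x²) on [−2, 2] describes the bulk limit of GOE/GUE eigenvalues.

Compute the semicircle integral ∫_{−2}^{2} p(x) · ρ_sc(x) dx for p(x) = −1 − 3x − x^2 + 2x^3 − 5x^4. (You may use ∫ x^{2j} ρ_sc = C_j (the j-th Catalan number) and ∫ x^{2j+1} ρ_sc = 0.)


Write p(x) = Σ a_i x^i, split into monomials and integrate each against ρ_sc separately.
Using ∫ x^{2j} ρ_sc = C_j = (1/(j+1)) C(2j, j) (Catalan numbers) and ∫ x^{2j+1} ρ_sc = 0 (odd monomials vanish by symmetry):
  i = 0 (even): a_0 · C_{0} = -1 · 1 = -1
  i = 1 (odd): ∫ x^1 ρ_sc = 0 (vanishes)
  i = 2 (even): a_2 · C_{1} = -1 · 1 = -1
  i = 3 (odd): ∫ x^3 ρ_sc = 0 (vanishes)
  i = 4 (even): a_4 · C_{2} = -5 · 2 = -10

Summing the contributions: ∫_{−2}^{2} p(x) ρ_sc(x) dx = (-1) + (-1) + (-10) = -12.


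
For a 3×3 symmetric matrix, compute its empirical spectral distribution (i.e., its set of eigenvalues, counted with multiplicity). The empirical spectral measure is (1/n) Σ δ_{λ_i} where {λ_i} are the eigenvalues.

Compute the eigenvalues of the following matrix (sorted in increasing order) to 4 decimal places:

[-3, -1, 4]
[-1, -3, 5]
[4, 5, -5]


Since M is real symmetric, all three eigenvalues are real; they are the roots of det(λI − M) = λ³ − (tr M) λ² + s λ − det M, where s is the sum of the principal 2×2 minors.
tr M = -3 + (-3) + (-5) = -11.
s = ((-3)·(-3) − (-1)²) + ((-3)·(-5) − 4²) + ((-3)·(-5) − 5²) = 8 + (-1) + (-10) = -3.
det M (expand along row 1) = (-3)·(-10) − (-1)·(-15) + 4·7 = 43.
Characteristic polynomial: λ³ + 11λ² − 3λ − 43 = 0.
Substitute λ = y + (tr M)/3 = y − 3.666667 to remove the quadratic term: y³ + p·y + q = 0 with p = s − (tr M)²/3 = -43.333333 and q = −2(tr M)³/27 + (tr M)·s/3 − det M = 66.592593.
Three real roots ⇒ use the trigonometric (Viète) form: r = 2√(−p/3) = 7.601170, φ = arccos(3q/(p·r)) = arccos(-0.606519) = 2.222472 rad.
y_k = r·cos(φ/3 − 2πk/3) for k = 0, 1, 2 gives y = 5.609000, 1.638210, -7.247210.
λ_k = y_k − 3.666667 gives λ = 1.9423, -2.0285, -10.9139 (check: the sum is -11.0000 = tr M).

Eigenvalues sorted in increasing order: [-10.9139, -2.0285, 1.9423].


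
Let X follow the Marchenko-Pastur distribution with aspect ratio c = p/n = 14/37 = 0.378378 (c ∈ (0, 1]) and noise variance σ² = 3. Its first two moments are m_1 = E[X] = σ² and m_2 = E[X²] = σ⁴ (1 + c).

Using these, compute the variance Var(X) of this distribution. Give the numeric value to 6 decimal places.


m_1 = E[X] = σ² = 3, so m_1² = 9.
m_2 = E[X²] = σ⁴ (1 + c) = 9 · (1 + 0.378378) = 9 · 1.378378 = 12.405405.
(Note m_2 − m_1² simplifies to c · σ⁴ = 0.378378 · 9.)

Var(X) = m_2 − m_1² = 12.405405 − 9 = 3.405405.


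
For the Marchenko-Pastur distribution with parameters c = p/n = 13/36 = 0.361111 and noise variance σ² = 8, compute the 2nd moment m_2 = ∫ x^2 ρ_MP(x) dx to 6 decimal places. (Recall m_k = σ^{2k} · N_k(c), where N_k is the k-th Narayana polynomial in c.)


E[X²] = σ⁴ (1 + c) (second MP moment). With σ² = 8 (so σ⁴ = 64) and c = 13/36 = 0.361111: E[X²] = 64 · (1 + 0.361111) = 64 · 1.361111.

So E[X^2] = 87.111111.


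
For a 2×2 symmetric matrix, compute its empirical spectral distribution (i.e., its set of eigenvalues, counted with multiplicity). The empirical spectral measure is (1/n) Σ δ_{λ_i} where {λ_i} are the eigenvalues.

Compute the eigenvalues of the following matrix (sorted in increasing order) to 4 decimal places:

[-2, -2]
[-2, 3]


Since M is real symmetric, both eigenvalues are real; they are the roots of det(λI − M) = λ² − (tr M) λ + det M.
tr M = -2 + 3 = 1.
det M = (-2)·3 − (-2)² = -6 − 4 = -10.
Characteristic polynomial: λ² − λ − 10 = 0.
Discriminant Δ = (tr M)² − 4·det M = 1 − (-40) = 41; √Δ = 6.403124.
λ = (tr M ± √Δ)/2 = (1 ± 6.403124)/2, giving (tr M − √Δ)/2 = -2.7016 and (tr M + √Δ)/2 = 3.7016.

Eigenvalues sorted in increasing order: [-2.7016, 3.7016].


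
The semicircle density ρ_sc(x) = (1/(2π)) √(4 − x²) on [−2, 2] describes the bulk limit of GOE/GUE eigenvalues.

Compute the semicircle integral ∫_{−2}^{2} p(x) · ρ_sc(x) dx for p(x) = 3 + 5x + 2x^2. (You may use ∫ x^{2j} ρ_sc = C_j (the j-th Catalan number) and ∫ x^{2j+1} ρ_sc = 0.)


Write p(x) = Σ a_i x^i, split into monomials and integrate each against ρ_sc separately.
Using ∫ x^{2j} ρ_sc = C_j = (1/(j+1)) C(2j, j) (Catalan numbers) and ∫ x^{2j+1} ρ_sc = 0 (odd monomials vanish by symmetry):
  i = 0 (even): a_0 · C_{0} = 3 · 1 = 3
  i = 1 (odd): ∫ x^1 ρ_sc = 0 (vanishes)
  i = 2 (even): a_2 · C_{1} = 2 · 1 = 2

Summing the contributions: ∫_{−2}^{2} p(x) ρ_sc(x) dx = 3 + 2 = 5.


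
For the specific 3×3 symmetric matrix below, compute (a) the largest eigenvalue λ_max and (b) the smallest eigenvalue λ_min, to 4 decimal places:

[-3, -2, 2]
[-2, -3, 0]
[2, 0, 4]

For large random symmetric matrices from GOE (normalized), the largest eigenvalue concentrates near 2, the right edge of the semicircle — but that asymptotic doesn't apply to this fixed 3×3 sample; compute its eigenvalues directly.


Since M is real symmetric, all three eigenvalues are real; they are the roots of det(λI − M) = λ³ − (tr M) λ² + s λ − det M, where s is the sum of the principal 2×2 minors.
tr M = -3 + (-3) + 4 = -2.
s = ((-3)·(-3) − (-2)²) + ((-3)·4 − 2²) + ((-3)·4 − 0²) = 5 + (-16) + (-12) = -23.
det M (expand along row 1) = (-3)·(-12) − (-2)·(-8) + 2·6 = 32.
Characteristic polynomial: λ³ + 2λ² − 23λ − 32 = 0.
Substitute λ = y + (tr M)/3 = y − 0.666667 to remove the quadratic term: y³ + p·y + q = 0 with p = s − (tr M)²/3 = -24.333333 and q = −2(tr M)³/27 + (tr M)·s/3 − det M = -16.074074.
Three real roots ⇒ use the trigonometric (Viète) form: r = 2√(−p/3) = 5.696002, φ = arccos(3q/(p·r)) = arccos(0.347917) = 1.215448 rad.
y_k = r·cos(φ/3 − 2πk/3) for k = 0, 1, 2 gives y = 5.234874, -0.673112, -4.561763.
λ_k = y_k − 0.666667 gives λ = 4.5682, -1.3398, -5.2284 (check: the sum is -2.0000 = tr M).

Hence λ_max = 4.5682 and λ_min = -5.2284.


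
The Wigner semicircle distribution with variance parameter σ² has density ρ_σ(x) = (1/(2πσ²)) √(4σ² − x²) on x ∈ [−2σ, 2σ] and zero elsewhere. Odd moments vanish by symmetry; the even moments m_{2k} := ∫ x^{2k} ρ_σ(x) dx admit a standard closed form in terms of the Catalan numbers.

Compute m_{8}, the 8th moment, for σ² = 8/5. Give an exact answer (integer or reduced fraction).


By the scaled semicircle moment identity, m_{2k} = σ^{2k} · C_k with k = 4.
C_4 = (1/(k+1)) · C(2k, k) = (1/5) · C(8, 4) = (1/5) · 70 = 14.
σ^{2k} = (σ²)^k = (8/5)^4 = 4096/625.

Therefore m_{8} = σ^{8} · C_4 = (4096/625) · 14 = 57344/625.


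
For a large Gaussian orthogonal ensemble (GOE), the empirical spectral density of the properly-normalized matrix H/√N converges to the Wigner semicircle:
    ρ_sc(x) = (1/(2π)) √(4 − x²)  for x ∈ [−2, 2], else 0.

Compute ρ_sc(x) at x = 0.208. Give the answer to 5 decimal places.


ρ_sc(x) = (1/(2π)) √(4 − x²). With x = 0.208:
  4 − x² = 4 − (0.208)² = 4 − 0.043264 = 3.956736.
  √(4 − x²) = 1.989155.
  1/(2π) = 0.159155.
  ρ_sc(0.208) = 0.159155 · 1.989155 = 0.316584.

Rounded to 5 decimal places: ρ_sc(0.208) ≈ 0.31658.


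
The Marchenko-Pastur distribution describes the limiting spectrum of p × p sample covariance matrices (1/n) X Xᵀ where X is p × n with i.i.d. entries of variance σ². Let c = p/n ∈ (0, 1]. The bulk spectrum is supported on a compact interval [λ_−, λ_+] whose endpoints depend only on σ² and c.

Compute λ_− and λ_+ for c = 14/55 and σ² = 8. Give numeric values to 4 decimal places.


c = 14/55 = 0.254545; √c = 0.504525.
λ_− = σ² (1 − √c)² = 8 · (1 − 0.504525)² = 8 · (0.495475)² = 1.963964.
λ_+ = σ² (1 + √c)² = 8 · (1 + 0.504525)² = 8 · (1.504525)² = 18.108763.

Rounded to 4 decimal places: λ_− ≈ 1.9640, λ_+ ≈ 18.1088.


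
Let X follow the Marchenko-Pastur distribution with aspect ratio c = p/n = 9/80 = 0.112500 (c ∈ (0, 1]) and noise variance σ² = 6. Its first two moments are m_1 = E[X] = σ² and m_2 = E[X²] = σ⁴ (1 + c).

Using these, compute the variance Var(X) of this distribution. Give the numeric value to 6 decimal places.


m_1 = E[X] = σ² = 6, so m_1² = 36.
m_2 = E[X²] = σ⁴ (1 + c) = 36 · (1 + 0.112500) = 36 · 1.112500 = 40.050000.
(Note m_2 − m_1² simplifies to c · σ⁴ = 0.112500 · 36.)

Var(X) = m_2 − m_1² = 40.050000 − 36 = 4.050000.


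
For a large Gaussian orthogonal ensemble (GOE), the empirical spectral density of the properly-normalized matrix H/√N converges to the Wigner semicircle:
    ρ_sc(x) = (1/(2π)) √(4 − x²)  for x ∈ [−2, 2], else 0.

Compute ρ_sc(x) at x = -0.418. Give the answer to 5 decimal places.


ρ_sc(x) = (1/(2π)) √(4 − x²). With x = -0.418:
  4 − x² = 4 − (-0.418)² = 4 − 0.174724 = 3.825276.
  √(4 − x²) = 1.955831.
  1/(2π) = 0.159155.
  ρ_sc(-0.418) = 0.159155 · 1.955831 = 0.311280.

Rounded to 5 decimal places: ρ_sc(-0.418) ≈ 0.31128.


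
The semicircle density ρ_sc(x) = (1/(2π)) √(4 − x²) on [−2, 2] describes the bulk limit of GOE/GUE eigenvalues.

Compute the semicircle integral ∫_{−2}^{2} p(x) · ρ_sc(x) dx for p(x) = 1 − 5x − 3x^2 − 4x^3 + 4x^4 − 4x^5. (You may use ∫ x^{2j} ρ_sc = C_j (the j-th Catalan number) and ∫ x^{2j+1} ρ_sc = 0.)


Write p(x) = Σ a_i x^i, split into monomials and integrate each against ρ_sc separately.
Using ∫ x^{2j} ρ_sc = C_j = (1/(j+1)) C(2j, j) (Catalan numbers) and ∫ x^{2j+1} ρ_sc = 0 (odd monomials vanish by symmetry):
  i = 0 (even): a_0 · C_{0} = 1 · 1 = 1
  i = 1 (odd): ∫ x^1 ρ_sc = 0 (vanishes)
  i = 2 (even): a_2 · C_{1} = -3 · 1 = -3
  i = 3 (odd): ∫ x^3 ρ_sc = 0 (vanishes)
  i = 4 (even): a_4 · C_{2} = 4 · 2 = 8
  i = 5 (odd): ∫ x^5 ρ_sc = 0 (vanishes)

Summing the contributions: ∫_{−2}^{2} p(x) ρ_sc(x) dx = 1 + (-3) + 8 = 6.


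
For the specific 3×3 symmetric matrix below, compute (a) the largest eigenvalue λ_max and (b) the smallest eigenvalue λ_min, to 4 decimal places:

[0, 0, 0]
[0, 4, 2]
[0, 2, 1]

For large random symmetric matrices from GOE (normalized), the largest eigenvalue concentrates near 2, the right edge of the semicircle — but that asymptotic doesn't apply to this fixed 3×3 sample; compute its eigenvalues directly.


Since M is real symmetric, all three eigenvalues are real; they are the roots of det(λI − M) = λ³ − (tr M) λ² + s λ − det M, where s is the sum of the principal 2×2 minors.
tr M = 0 + 4 + 1 = 5.
s = (0·4 − 0²) + (0·1 − 0²) + (4·1 − 2²) = 0 + 0 + 0 = 0.
det M (expand along row 1) = 0·0 − 0·0 + 0·0 = 0.
Characteristic polynomial: λ³ − 5λ² = 0.
Substitute λ = y + (tr M)/3 = y + 1.666667 to remove the quadratic term: y³ + p·y + q = 0 with p = s − (tr M)²/3 = -8.333333 and q = −2(tr M)³/27 + (tr M)·s/3 − det M = -9.259259.
Three real roots ⇒ use the trigonometric (Viète) form: r = 2√(−p/3) = 3.333333, φ = arccos(3q/(p·r)) = arccos(1.000000) = 0.000000 rad.
y_k = r·cos(φ/3 − 2πk/3) for k = 0, 1, 2 gives y = 3.333333, -1.666667, -1.666667.
λ_k = y_k + 1.666667 gives λ = 5.0000, 0.0000, 0.0000 (check: the sum is 5.0000 = tr M).

Hence λ_max = 5.0000 and λ_min = 0.0000.


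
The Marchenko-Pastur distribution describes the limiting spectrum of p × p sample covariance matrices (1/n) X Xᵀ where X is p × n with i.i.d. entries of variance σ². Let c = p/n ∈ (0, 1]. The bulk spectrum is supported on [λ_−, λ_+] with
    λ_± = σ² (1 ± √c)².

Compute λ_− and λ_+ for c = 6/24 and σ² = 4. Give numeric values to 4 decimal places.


c = 6/24 = 0.250000; √c = 0.500000.
λ_− = σ² (1 − √c)² = 4 · (1 − 0.500000)² = 4 · (0.500000)² = 1.000000.
λ_+ = σ² (1 + √c)² = 4 · (1 + 0.500000)² = 4 · (1.500000)² = 9.000000.

Rounded to 4 decimal places: λ_− ≈ 1.0000, λ_+ ≈ 9.0000.


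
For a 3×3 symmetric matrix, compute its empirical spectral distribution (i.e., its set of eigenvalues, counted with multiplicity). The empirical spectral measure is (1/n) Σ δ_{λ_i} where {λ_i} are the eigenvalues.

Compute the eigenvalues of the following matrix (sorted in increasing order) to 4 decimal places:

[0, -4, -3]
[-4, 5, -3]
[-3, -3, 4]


Since M is real symmetric, all three eigenvalues are real; they are the roots of det(λI − M) = λ³ − (tr M) λ² + s λ − det M, where s is the sum of the principal 2×2 minors.
tr M = 0 + 5 + 4 = 9.
s = (0·5 − (-4)²) + (0·4 − (-3)²) + (5·4 − (-3)²) = -16 + (-9) + 11 = -14.
det M (expand along row 1) = 0·11 − (-4)·(-25) + (-3)·27 = -181.
Characteristic polynomial: λ³ − 9λ² − 14λ + 181 = 0.
Substitute λ = y + (tr M)/3 = y + 3.000000 to remove the quadratic term: y³ + p·y + q = 0 with p = s − (tr M)²/3 = -41.000000 and q = −2(tr M)³/27 + (tr M)·s/3 − det M = 85.000000.
Three real roots ⇒ use the trigonometric (Viète) form: r = 2√(−p/3) = 7.393691, φ = arccos(3q/(p·r)) = arccos(-0.841192) = 2.570280 rad.
y_k = r·cos(φ/3 − 2πk/3) for k = 0, 1, 2 gives y = 4.842051, 2.417974, -7.260024.
λ_k = y_k + 3.000000 gives λ = 7.8421, 5.4180, -4.2600 (check: the sum is 9.0000 = tr M).

Eigenvalues sorted in increasing order: [-4.2600, 5.4180, 7.8421].


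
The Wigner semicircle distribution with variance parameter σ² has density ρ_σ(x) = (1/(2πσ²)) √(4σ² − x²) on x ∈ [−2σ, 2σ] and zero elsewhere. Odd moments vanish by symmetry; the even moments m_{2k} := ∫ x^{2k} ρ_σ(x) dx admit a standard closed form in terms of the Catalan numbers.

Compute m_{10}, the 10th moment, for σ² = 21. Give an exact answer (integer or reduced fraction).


By the scaled semicircle moment identity, m_{2k} = σ^{2k} · C_k with k = 5.
C_5 = (1/(k+1)) · C(2k, k) = (1/6) · C(10, 5) = (1/6) · 252 = 42.
σ^{2k} = (σ²)^k = (21)^5 = 4084101.

Therefore m_{10} = σ^{10} · C_5 = 4084101 · 42 = 171532242.


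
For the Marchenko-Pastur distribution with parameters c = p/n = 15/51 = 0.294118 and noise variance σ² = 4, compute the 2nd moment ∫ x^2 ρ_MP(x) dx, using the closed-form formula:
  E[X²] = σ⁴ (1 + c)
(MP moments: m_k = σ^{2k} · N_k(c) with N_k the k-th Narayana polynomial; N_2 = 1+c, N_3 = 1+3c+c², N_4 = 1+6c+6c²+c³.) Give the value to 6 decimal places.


E[X²] = σ⁴ (1 + c) (second MP moment). With σ² = 4 (so σ⁴ = 16) and c = 15/51 = 0.294118: E[X²] = 16 · (1 + 0.294118) = 16 · 1.294118.

So E[X^2] = 20.705882.


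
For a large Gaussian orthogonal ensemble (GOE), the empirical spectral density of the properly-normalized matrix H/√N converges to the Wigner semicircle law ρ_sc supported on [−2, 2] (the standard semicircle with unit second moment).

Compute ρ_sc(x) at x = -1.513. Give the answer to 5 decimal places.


ρ_sc(x) = (1/(2π)) √(4 − x²). With x = -1.513:
  4 − x² = 4 − (-1.513)² = 4 − 2.289169 = 1.710831.
  √(4 − x²) = 1.307987.
  1/(2π) = 0.159155.
  ρ_sc(-1.513) = 0.159155 · 1.307987 = 0.208173.

Rounded to 5 decimal places: ρ_sc(-1.513) ≈ 0.20817.


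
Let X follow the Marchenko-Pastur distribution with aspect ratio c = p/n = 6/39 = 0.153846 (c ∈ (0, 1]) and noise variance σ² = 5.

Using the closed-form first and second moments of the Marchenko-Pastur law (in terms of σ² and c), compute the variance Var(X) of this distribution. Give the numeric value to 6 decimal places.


Recall the MP moments m_1 = E[X] = σ² and m_2 = E[X²] = σ⁴ (1 + c).
m_1 = E[X] = σ² = 5, so m_1² = 25.
m_2 = E[X²] = σ⁴ (1 + c) = 25 · (1 + 0.153846) = 25 · 1.153846 = 28.846154.
(Note m_2 − m_1² simplifies to c · σ⁴ = 0.153846 · 25.)

Var(X) = m_2 − m_1² = 28.846154 − 25 = 3.846154.


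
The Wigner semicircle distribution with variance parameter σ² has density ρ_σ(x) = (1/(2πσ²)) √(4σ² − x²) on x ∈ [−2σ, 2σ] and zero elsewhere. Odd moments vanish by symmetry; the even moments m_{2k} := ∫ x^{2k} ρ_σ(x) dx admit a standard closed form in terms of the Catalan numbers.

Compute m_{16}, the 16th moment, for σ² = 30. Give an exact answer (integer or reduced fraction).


By the scaled semicircle moment identity, m_{2k} = σ^{2k} · C_k with k = 8.
C_8 = (1/(k+1)) · C(2k, k) = (1/9) · C(16, 8) = (1/9) · 12870 = 1430.
σ^{2k} = (σ²)^k = (30)^8 = 656100000000.

Therefore m_{16} = σ^{16} · C_8 = 656100000000 · 1430 = 938223000000000.


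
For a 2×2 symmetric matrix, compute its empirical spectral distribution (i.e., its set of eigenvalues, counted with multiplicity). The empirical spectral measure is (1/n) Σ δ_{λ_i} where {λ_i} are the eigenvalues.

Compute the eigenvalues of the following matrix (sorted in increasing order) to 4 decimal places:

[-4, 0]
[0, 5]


Since M is real symmetric, both eigenvalues are real; they are the roots of det(λI − M) = λ² − (tr M) λ + det M.
tr M = -4 + 5 = 1.
det M = (-4)·5 − 0² = -20 − 0 = -20.
Characteristic polynomial: λ² − λ − 20 = 0.
Discriminant Δ = (tr M)² − 4·det M = 1 − (-80) = 81; √Δ = 9.000000.
λ = (tr M ± √Δ)/2 = (1 ± 9.000000)/2, giving (tr M − √Δ)/2 = -4.0000 and (tr M + √Δ)/2 = 5.0000.

Eigenvalues sorted in increasing order: [-4.0000, 5.0000].


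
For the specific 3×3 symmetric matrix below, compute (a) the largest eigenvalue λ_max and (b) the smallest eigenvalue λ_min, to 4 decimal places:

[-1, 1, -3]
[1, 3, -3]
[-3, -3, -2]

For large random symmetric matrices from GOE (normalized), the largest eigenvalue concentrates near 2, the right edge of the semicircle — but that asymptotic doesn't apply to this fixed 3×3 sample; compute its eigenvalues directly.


Since M is real symmetric, all three eigenvalues are real; they are the roots of det(λI − M) = λ³ − (tr M) λ² + s λ − det M, where s is the sum of the principal 2×2 minors.
tr M = -1 + 3 + (-2) = 0.
s = ((-1)·3 − 1²) + ((-1)·(-2) − (-3)²) + (3·(-2) − (-3)²) = -4 + (-7) + (-15) = -26.
det M (expand along row 1) = (-1)·(-15) − 1·(-11) + (-3)·6 = 8.
Characteristic polynomial: λ³ − 26λ − 8 = 0.
Substitute λ = y + (tr M)/3 = y + 0.000000 to remove the quadratic term: y³ + p·y + q = 0 with p = s − (tr M)²/3 = -26.000000 and q = −2(tr M)³/27 + (tr M)·s/3 − det M = -8.000000.
Three real roots ⇒ use the trigonometric (Viète) form: r = 2√(−p/3) = 5.887841, φ = arccos(3q/(p·r)) = arccos(0.156777) = 1.413370 rad.
y_k = r·cos(φ/3 − 2πk/3) for k = 0, 1, 2 gives y = 5.246413, -0.308825, -4.937588.
λ_k = y_k + 0.000000 gives λ = 5.2464, -0.3088, -4.9376 (check: the sum is 0.0000 = tr M).

Hence λ_max = 5.2464 and λ_min = -4.9376.


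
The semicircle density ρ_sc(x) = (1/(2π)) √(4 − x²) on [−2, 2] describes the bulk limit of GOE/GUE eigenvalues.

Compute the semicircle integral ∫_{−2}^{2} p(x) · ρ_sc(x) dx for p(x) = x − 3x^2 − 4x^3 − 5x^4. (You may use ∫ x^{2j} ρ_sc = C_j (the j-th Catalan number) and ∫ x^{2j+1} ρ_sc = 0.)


Write p(x) = Σ a_i x^i, split into monomials and integrate each against ρ_sc separately.
Using ∫ x^{2j} ρ_sc = C_j = (1/(j+1)) C(2j, j) (Catalan numbers) and ∫ x^{2j+1} ρ_sc = 0 (odd monomials vanish by symmetry):
  i = 1 (odd): ∫ x^1 ρ_sc = 0 (vanishes)
  i = 2 (even): a_2 · C_{1} = -3 · 1 = -3
  i = 3 (odd): ∫ x^3 ρ_sc = 0 (vanishes)
  i = 4 (even): a_4 · C_{2} = -5 · 2 = -10

Summing the contributions: ∫_{−2}^{2} p(x) ρ_sc(x) dx = (-3) + (-10) = -13.


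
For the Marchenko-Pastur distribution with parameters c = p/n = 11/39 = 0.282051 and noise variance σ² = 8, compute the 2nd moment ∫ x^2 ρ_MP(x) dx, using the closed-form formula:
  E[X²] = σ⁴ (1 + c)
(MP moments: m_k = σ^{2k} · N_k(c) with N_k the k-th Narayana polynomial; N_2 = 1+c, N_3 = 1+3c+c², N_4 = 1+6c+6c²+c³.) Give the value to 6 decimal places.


E[X²] = σ⁴ (1 + c) (second MP moment). With σ² = 8 (so σ⁴ = 64) and c = 11/39 = 0.282051: E[X²] = 64 · (1 + 0.282051) = 64 · 1.282051.

So E[X^2] = 82.051282.


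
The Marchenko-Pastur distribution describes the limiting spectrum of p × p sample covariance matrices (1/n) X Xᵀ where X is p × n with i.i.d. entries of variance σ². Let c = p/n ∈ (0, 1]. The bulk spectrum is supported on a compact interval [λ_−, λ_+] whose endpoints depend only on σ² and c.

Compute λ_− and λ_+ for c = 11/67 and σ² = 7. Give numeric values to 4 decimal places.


c = 11/67 = 0.164179; √c = 0.405190.
λ_− = σ² (1 − √c)² = 7 · (1 − 0.405190)² = 7 · (0.594810)² = 2.476591.
λ_+ = σ² (1 + √c)² = 7 · (1 + 0.405190)² = 7 · (1.405190)² = 13.821917.

Rounded to 4 decimal places: λ_− ≈ 2.4766, λ_+ ≈ 13.8219.


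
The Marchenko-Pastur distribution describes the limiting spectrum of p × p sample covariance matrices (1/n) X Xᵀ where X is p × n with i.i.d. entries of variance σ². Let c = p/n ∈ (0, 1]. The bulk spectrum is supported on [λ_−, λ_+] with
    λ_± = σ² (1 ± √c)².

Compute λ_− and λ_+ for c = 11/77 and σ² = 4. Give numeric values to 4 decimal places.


c = 11/77 = 0.142857; √c = 0.377964.
λ_− = σ² (1 − √c)² = 4 · (1 − 0.377964)² = 4 · (0.622036)² = 1.547713.
λ_+ = σ² (1 + √c)² = 4 · (1 + 0.377964)² = 4 · (1.377964)² = 7.595144.

Rounded to 4 decimal places: λ_− ≈ 1.5477, λ_+ ≈ 7.5951.


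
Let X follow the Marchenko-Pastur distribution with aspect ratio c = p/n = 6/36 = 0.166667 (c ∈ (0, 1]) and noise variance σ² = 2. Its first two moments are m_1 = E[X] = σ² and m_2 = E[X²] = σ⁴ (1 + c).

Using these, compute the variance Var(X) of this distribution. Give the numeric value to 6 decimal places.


m_1 = E[X] = σ² = 2, so m_1² = 4.
m_2 = E[X²] = σ⁴ (1 + c) = 4 · (1 + 0.166667) = 4 · 1.166667 = 4.666667.
(Note m_2 − m_1² simplifies to c · σ⁴ = 0.166667 · 4.)

Var(X) = m_2 − m_1² = 4.666667 − 4 = 0.666667.


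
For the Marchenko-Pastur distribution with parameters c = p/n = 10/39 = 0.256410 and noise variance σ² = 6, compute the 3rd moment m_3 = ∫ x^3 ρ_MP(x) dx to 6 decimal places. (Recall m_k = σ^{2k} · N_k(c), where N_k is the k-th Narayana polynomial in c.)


E[X³] = σ⁶ (1 + 3c + c²) (third MP moment). With σ² = 6 (so σ⁶ = 216) and c = 10/39 = 0.256410: E[X³] = 216 · (1 + 3·0.256410 + (0.256410)²) = 216 · 1.834977.

So E[X^3] = 396.355030.


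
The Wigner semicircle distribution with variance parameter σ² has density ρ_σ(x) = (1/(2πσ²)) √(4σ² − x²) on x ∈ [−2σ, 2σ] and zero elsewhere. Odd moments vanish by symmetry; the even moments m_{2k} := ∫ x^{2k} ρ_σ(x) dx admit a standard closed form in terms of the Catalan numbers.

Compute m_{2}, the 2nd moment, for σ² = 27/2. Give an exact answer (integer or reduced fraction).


By the scaled semicircle moment identity, m_{2k} = σ^{2k} · C_k with k = 1.
C_1 = (1/(k+1)) · C(2k, k) = (1/2) · C(2, 1) = (1/2) · 2 = 1.
σ^{2k} = (σ²)^k = (27/2)^1 = 27/2.

Therefore m_{2} = σ^{2} · C_1 = (27/2) · 1 = 27/2.


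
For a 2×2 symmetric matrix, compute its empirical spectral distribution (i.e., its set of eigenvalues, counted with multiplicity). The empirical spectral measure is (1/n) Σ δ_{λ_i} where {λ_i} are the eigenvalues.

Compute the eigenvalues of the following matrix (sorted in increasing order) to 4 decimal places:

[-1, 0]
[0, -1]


Since M is real symmetric, both eigenvalues are real; they are the roots of det(λI − M) = λ² − (tr M) λ + det M.
tr M = -1 + (-1) = -2.
det M = (-1)·(-1) − 0² = 1 − 0 = 1.
Characteristic polynomial: λ² + 2λ + 1 = 0.
Discriminant Δ = (tr M)² − 4·det M = 4 − 4 = 0; √Δ = 0.000000.
λ = (tr M ± √Δ)/2 = (-2 ± 0.000000)/2, giving (tr M − √Δ)/2 = -1.0000 and (tr M + √Δ)/2 = -1.0000.

Eigenvalues sorted in increasing order: [-1.0000, -1.0000].


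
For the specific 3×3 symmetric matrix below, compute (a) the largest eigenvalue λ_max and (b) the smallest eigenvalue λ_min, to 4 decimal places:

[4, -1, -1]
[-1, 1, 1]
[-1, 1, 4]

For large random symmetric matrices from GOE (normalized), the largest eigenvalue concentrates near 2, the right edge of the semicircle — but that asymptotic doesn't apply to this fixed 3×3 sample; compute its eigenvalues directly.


Since M is real symmetric, all three eigenvalues are real; they are the roots of det(λI − M) = λ³ − (tr M) λ² + s λ − det M, where s is the sum of the principal 2×2 minors.
tr M = 4 + 1 + 4 = 9.
s = (4·1 − (-1)²) + (4·4 − (-1)²) + (1·4 − 1²) = 3 + 15 + 3 = 21.
det M (expand along row 1) = 4·3 − (-1)·(-3) + (-1)·0 = 9.
Characteristic polynomial: λ³ − 9λ² + 21λ − 9 = 0.
Substitute λ = y + (tr M)/3 = y + 3.000000 to remove the quadratic term: y³ + p·y + q = 0 with p = s − (tr M)²/3 = -6.000000 and q = −2(tr M)³/27 + (tr M)·s/3 − det M = 0.000000.
Three real roots ⇒ use the trigonometric (Viète) form: r = 2√(−p/3) = 2.828427, φ = arccos(3q/(p·r)) = arccos(0.000000) = 1.570796 rad.
y_k = r·cos(φ/3 − 2πk/3) for k = 0, 1, 2 gives y = 2.449490, 0.000000, -2.449490.
λ_k = y_k + 3.000000 gives λ = 5.4495, 3.0000, 0.5505 (check: the sum is 9.0000 = tr M).

Hence λ_max = 5.4495 and λ_min = 0.5505.


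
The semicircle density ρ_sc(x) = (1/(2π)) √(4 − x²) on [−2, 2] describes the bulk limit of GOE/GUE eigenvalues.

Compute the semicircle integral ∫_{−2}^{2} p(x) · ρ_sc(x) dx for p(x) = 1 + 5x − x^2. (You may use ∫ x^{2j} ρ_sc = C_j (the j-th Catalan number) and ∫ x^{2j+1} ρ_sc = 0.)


Write p(x) = Σ a_i x^i, split into monomials and integrate each against ρ_sc separately.
Using ∫ x^{2j} ρ_sc = C_j = (1/(j+1)) C(2j, j) (Catalan numbers) and ∫ x^{2j+1} ρ_sc = 0 (odd monomials vanish by symmetry):
  i = 0 (even): a_0 · C_{0} = 1 · 1 = 1
  i = 1 (odd): ∫ x^1 ρ_sc = 0 (vanishes)
  i = 2 (even): a_2 · C_{1} = -1 · 1 = -1

Summing the contributions: ∫_{−2}^{2} p(x) ρ_sc(x) dx = 1 + (-1) = 0.


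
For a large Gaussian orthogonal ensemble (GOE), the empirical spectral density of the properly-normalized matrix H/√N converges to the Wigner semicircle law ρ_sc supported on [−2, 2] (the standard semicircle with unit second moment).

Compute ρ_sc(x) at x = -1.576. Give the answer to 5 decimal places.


ρ_sc(x) = (1/(2π)) √(4 − x²). With x = -1.576:
  4 − x² = 4 − (-1.576)² = 4 − 2.483776 = 1.516224.
  √(4 − x²) = 1.231350.
  1/(2π) = 0.159155.
  ρ_sc(-1.576) = 0.159155 · 1.231350 = 0.195976.

Rounded to 5 decimal places: ρ_sc(-1.576) ≈ 0.19598.


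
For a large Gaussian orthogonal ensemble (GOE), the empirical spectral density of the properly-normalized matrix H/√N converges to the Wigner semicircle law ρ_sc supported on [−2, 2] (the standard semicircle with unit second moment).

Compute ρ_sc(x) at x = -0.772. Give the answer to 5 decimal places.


ρ_sc(x) = (1/(2π)) √(4 − x²). With x = -0.772:
  4 − x² = 4 − (-0.772)² = 4 − 0.595984 = 3.404016.
  √(4 − x²) = 1.844998.
  1/(2π) = 0.159155.
  ρ_sc(-0.772) = 0.159155 · 1.844998 = 0.293640.

Rounded to 5 decimal places: ρ_sc(-0.772) ≈ 0.29364.


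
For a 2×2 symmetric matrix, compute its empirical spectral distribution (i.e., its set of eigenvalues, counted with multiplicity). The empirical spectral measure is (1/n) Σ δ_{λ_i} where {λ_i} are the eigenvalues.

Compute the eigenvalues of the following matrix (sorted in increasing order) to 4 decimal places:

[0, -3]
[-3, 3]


Since M is real symmetric, both eigenvalues are real; they are the roots of det(λI − M) = λ² − (tr M) λ + det M.
tr M = 0 + 3 = 3.
det M = 0·3 − (-3)² = 0 − 9 = -9.
Characteristic polynomial: λ² − 3λ − 9 = 0.
Discriminant Δ = (tr M)² − 4·det M = 9 − (-36) = 45; √Δ = 6.708204.
λ = (tr M ± √Δ)/2 = (3 ± 6.708204)/2, giving (tr M − √Δ)/2 = -1.8541 and (tr M + √Δ)/2 = 4.8541.

Eigenvalues sorted in increasing order: [-1.8541, 4.8541].


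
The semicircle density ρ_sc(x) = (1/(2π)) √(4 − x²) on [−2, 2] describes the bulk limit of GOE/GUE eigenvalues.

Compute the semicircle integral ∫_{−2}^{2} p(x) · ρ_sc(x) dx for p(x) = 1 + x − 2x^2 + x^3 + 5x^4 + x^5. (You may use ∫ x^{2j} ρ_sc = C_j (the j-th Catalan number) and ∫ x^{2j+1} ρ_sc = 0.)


Write p(x) = Σ a_i x^i, split into monomials and integrate each against ρ_sc separately.
Using ∫ x^{2j} ρ_sc = C_j = (1/(j+1)) C(2j, j) (Catalan numbers) and ∫ x^{2j+1} ρ_sc = 0 (odd monomials vanish by symmetry):
  i = 0 (even): a_0 · C_{0} = 1 · 1 = 1
  i = 1 (odd): ∫ x^1 ρ_sc = 0 (vanishes)
  i = 2 (even): a_2 · C_{1} = -2 · 1 = -2
  i = 3 (odd): ∫ x^3 ρ_sc = 0 (vanishes)
  i = 4 (even): a_4 · C_{2} = 5 · 2 = 10
  i = 5 (odd): ∫ x^5 ρ_sc = 0 (vanishes)

Summing the contributions: ∫_{−2}^{2} p(x) ρ_sc(x) dx = 1 + (-2) + 10 = 9.


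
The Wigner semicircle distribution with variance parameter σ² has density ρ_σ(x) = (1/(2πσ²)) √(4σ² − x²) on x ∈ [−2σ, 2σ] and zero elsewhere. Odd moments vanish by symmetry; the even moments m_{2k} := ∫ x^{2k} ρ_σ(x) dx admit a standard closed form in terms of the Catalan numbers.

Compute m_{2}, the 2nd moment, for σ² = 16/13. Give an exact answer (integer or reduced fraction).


By the scaled semicircle moment identity, m_{2k} = σ^{2k} · C_k with k = 1.
C_1 = (1/(k+1)) · C(2k, k) = (1/2) · C(2, 1) = (1/2) · 2 = 1.
σ^{2k} = (σ²)^k = (16/13)^1 = 16/13.

Therefore m_{2} = σ^{2} · C_1 = (16/13) · 1 = 16/13.


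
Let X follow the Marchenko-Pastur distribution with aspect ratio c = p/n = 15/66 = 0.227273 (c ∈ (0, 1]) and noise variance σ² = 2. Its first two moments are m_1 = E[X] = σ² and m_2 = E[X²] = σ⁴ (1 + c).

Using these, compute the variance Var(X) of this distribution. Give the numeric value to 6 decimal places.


m_1 = E[X] = σ² = 2, so m_1² = 4.
m_2 = E[X²] = σ⁴ (1 + c) = 4 · (1 + 0.227273) = 4 · 1.227273 = 4.909091.
(Note m_2 − m_1² simplifies to c · σ⁴ = 0.227273 · 4.)

Var(X) = m_2 − m_1² = 4.909091 − 4 = 0.909091.


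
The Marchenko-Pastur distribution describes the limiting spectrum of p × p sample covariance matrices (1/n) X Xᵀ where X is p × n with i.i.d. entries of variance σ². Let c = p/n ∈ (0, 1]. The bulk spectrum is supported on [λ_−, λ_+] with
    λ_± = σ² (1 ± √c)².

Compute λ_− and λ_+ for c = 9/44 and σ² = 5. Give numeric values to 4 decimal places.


c = 9/44 = 0.204545; √c = 0.452267.
λ_− = σ² (1 − √c)² = 5 · (1 − 0.452267)² = 5 · (0.547733)² = 1.500057.
λ_+ = σ² (1 + √c)² = 5 · (1 + 0.452267)² = 5 · (1.452267)² = 10.545397.

Rounded to 4 decimal places: λ_− ≈ 1.5001, λ_+ ≈ 10.5454.


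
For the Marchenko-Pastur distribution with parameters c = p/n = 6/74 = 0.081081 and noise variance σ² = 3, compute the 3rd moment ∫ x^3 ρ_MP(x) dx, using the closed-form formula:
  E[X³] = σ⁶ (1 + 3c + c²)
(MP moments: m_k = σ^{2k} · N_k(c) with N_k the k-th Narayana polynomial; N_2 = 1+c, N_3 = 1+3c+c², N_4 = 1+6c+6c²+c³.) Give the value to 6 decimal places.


E[X³] = σ⁶ (1 + 3c + c²) (third MP moment). With σ² = 3 (so σ⁶ = 27) and c = 6/74 = 0.081081: E[X³] = 27 · (1 + 3·0.081081 + (0.081081)²) = 27 · 1.249817.

So E[X^3] = 33.745069.


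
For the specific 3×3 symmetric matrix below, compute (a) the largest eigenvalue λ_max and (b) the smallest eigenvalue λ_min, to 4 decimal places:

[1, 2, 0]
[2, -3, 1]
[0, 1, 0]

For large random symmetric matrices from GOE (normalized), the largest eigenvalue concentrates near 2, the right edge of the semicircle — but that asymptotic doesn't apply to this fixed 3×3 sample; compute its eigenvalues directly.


Since M is real symmetric, all three eigenvalues are real; they are the roots of det(λI − M) = λ³ − (tr M) λ² + s λ − det M, where s is the sum of the principal 2×2 minors.
tr M = 1 + (-3) + 0 = -2.
s = (1·(-3) − 2²) + (1·0 − 0²) + ((-3)·0 − 1²) = -7 + 0 + (-1) = -8.
det M (expand along row 1) = 1·(-1) − 2·0 + 0·2 = -1.
Characteristic polynomial: λ³ + 2λ² − 8λ + 1 = 0.
Substitute λ = y + (tr M)/3 = y − 0.666667 to remove the quadratic term: y³ + p·y + q = 0 with p = s − (tr M)²/3 = -9.333333 and q = −2(tr M)³/27 + (tr M)·s/3 − det M = 6.925926.
Three real roots ⇒ use the trigonometric (Viète) form: r = 2√(−p/3) = 3.527668, φ = arccos(3q/(p·r)) = arccos(-0.631066) = 2.253723 rad.
y_k = r·cos(φ/3 − 2πk/3) for k = 0, 1, 2 gives y = 2.578170, 0.796128, -3.374298.
λ_k = y_k − 0.666667 gives λ = 1.9115, 0.1295, -4.0410 (check: the sum is -2.0000 = tr M).

Hence λ_max = 1.9115 and λ_min = -4.0410.


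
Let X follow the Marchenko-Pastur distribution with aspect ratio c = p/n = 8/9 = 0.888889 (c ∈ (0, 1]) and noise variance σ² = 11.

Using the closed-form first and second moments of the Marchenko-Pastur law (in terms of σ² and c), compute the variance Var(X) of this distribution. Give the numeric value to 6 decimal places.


Recall the MP moments m_1 = E[X] = σ² and m_2 = E[X²] = σ⁴ (1 + c).
m_1 = E[X] = σ² = 11, so m_1² = 121.
m_2 = E[X²] = σ⁴ (1 + c) = 121 · (1 + 0.888889) = 121 · 1.888889 = 228.555556.
(Note m_2 − m_1² simplifies to c · σ⁴ = 0.888889 · 121.)

Var(X) = m_2 − m_1² = 228.555556 − 121 = 107.555556.


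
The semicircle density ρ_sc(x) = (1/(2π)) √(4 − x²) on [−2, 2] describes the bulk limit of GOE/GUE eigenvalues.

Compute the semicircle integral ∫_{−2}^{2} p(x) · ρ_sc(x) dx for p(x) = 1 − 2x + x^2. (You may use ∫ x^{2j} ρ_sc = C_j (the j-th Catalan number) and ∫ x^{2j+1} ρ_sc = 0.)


Write p(x) = Σ a_i x^i, split into monomials and integrate each against ρ_sc separately.
Using ∫ x^{2j} ρ_sc = C_j = (1/(j+1)) C(2j, j) (Catalan numbers) and ∫ x^{2j+1} ρ_sc = 0 (odd monomials vanish by symmetry):
  i = 0 (even): a_0 · C_{0} = 1 · 1 = 1
  i = 1 (odd): ∫ x^1 ρ_sc = 0 (vanishes)
  i = 2 (even): a_2 · C_{1} = 1 · 1 = 1

Summing the contributions: ∫_{−2}^{2} p(x) ρ_sc(x) dx = 1 + 1 = 2.


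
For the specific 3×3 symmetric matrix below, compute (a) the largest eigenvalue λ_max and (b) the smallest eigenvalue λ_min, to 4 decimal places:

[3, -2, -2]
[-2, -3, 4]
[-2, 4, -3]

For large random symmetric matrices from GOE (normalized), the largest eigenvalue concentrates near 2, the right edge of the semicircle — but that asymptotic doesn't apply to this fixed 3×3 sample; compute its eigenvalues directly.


Since M is real symmetric, all three eigenvalues are real; they are the roots of det(λI − M) = λ³ − (tr M) λ² + s λ − det M, where s is the sum of the principal 2×2 minors.
tr M = 3 + (-3) + (-3) = -3.
s = (3·(-3) − (-2)²) + (3·(-3) − (-2)²) + ((-3)·(-3) − 4²) = -13 + (-13) + (-7) = -33.
det M (expand along row 1) = 3·(-7) − (-2)·14 + (-2)·(-14) = 35.
Characteristic polynomial: λ³ + 3λ² − 33λ − 35 = 0.
Substitute λ = y + (tr M)/3 = y − 1.000000 to remove the quadratic term: y³ + p·y + q = 0 with p = s − (tr M)²/3 = -36.000000 and q = −2(tr M)³/27 + (tr M)·s/3 − det M = 0.000000.
Three real roots ⇒ use the trigonometric (Viète) form: r = 2√(−p/3) = 6.928203, φ = arccos(3q/(p·r)) = arccos(0.000000) = 1.570796 rad.
y_k = r·cos(φ/3 − 2πk/3) for k = 0, 1, 2 gives y = 6.000000, 0.000000, -6.000000.
λ_k = y_k − 1.000000 gives λ = 5.0000, -1.0000, -7.0000 (check: the sum is -3.0000 = tr M).

Hence λ_max = 5.0000 and λ_min = -7.0000.
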